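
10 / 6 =5 / 3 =1.67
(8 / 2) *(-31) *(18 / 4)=-558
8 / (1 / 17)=136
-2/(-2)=1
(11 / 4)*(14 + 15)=319 / 4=79.75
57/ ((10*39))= 19/ 130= 0.15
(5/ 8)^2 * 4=25/ 16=1.56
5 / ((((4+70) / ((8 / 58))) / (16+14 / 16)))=675 / 4292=0.16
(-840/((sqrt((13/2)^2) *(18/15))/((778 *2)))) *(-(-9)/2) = -9802800/13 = -754061.54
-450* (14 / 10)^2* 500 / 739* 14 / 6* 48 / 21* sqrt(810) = -21168000* sqrt(10) / 739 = -90580.64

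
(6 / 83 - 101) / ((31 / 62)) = -16754 / 83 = -201.86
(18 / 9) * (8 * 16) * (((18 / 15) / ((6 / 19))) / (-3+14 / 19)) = -92416 / 215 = -429.84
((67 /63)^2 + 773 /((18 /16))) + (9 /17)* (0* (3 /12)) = 2731633 /3969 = 688.24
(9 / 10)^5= 59049 / 100000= 0.59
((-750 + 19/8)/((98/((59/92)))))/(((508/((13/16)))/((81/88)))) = -0.01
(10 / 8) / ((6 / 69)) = 115 / 8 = 14.38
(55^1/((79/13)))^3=365525875/493039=741.37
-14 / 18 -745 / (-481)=3338 / 4329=0.77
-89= -89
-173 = -173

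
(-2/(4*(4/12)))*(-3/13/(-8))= -9/208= -0.04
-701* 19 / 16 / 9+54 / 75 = -330383 / 3600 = -91.77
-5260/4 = -1315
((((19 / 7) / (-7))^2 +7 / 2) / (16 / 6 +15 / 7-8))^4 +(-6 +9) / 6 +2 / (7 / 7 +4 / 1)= 58319036932585465917 / 22313396254648185680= 2.61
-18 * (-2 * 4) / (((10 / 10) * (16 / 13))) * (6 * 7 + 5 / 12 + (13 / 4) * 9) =8385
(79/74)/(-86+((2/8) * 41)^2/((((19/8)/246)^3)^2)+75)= 3716624599/451679120429023174025282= 0.00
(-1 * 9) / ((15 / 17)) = -51 / 5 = -10.20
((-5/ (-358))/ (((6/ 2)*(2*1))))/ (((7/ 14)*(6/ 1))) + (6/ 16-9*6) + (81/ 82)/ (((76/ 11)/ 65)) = -222536423/ 5019876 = -44.33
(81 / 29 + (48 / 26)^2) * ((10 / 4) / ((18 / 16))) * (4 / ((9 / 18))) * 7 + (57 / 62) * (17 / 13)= 234864193 / 303862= 772.93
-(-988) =988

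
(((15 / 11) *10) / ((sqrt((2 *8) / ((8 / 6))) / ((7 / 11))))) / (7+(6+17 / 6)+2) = 1050 *sqrt(3) / 12947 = 0.14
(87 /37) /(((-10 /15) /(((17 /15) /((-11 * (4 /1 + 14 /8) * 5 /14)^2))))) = -2319072 /296041625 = -0.01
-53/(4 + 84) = -53/88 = -0.60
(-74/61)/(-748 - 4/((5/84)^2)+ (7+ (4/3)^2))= 16650/25640801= 0.00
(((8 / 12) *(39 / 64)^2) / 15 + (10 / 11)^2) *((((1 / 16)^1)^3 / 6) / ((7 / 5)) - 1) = -25667632589 / 30450647040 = -0.84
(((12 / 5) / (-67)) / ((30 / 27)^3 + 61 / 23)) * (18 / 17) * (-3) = 0.03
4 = 4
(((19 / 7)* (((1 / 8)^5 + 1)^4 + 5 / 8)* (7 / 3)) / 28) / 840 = 0.00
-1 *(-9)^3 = 729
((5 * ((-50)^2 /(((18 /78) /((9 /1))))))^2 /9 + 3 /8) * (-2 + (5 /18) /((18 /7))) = -129496250001839 /2592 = -49959972994.54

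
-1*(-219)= 219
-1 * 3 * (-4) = 12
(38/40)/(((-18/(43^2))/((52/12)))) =-456703/1080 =-422.87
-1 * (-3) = 3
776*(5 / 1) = 3880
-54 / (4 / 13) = -351 / 2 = -175.50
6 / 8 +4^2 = 67 / 4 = 16.75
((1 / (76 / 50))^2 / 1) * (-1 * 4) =-625 / 361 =-1.73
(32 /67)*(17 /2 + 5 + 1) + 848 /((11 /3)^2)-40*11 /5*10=-6566672 /8107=-810.00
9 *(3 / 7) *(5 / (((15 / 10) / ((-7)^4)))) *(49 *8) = 12101040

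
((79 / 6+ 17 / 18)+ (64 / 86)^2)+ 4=18.66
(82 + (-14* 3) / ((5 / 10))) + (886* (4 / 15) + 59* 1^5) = 4399 / 15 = 293.27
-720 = -720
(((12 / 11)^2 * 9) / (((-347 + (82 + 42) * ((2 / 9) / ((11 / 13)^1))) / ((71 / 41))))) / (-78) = 138024 / 182509327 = 0.00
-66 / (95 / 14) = -9.73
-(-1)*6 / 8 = 3 / 4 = 0.75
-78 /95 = -0.82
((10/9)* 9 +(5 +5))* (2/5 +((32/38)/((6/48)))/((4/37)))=23832/19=1254.32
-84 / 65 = -1.29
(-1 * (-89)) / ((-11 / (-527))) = 46903 / 11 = 4263.91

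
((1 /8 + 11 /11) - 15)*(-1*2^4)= 222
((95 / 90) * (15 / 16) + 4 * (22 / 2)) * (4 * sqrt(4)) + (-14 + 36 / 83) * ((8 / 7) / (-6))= 2527355 / 6972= 362.50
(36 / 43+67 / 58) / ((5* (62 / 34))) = 84473 / 386570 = 0.22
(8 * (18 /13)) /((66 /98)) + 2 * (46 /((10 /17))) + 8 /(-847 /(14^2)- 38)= 5851570 /33891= 172.66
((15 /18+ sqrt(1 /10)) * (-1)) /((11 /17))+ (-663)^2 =29011469 /66- 17 * sqrt(10) /110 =439567.22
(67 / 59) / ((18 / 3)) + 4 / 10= 1043 / 1770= 0.59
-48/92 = -12/23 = -0.52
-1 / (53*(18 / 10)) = -5 / 477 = -0.01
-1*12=-12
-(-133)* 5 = 665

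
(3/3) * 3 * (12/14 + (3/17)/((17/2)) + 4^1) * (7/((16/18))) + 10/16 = 267881/2312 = 115.87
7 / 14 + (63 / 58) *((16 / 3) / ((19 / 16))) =5927 / 1102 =5.38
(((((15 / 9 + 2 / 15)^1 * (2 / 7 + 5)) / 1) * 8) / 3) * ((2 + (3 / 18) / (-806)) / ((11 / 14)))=1431308 / 22165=64.58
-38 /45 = -0.84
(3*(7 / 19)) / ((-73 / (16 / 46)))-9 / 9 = -32069 / 31901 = -1.01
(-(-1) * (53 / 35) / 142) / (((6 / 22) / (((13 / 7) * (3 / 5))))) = 7579 / 173950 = 0.04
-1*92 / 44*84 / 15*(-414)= 266616 / 55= 4847.56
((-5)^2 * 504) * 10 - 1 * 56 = 125944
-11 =-11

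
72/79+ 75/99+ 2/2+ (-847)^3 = -1584131610803/2607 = -607645420.33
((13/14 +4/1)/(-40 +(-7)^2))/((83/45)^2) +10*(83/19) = 80345155/1832474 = 43.85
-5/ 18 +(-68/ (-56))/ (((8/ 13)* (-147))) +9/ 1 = 430145/ 49392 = 8.71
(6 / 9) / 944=1 / 1416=0.00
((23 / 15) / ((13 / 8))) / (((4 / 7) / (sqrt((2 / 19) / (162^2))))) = 0.00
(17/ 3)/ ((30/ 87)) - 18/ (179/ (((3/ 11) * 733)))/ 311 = 300705527/ 18370770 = 16.37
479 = 479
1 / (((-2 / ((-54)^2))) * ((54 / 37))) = -999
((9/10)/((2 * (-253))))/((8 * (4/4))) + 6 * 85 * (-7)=-144513609/40480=-3570.00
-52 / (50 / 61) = -1586 / 25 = -63.44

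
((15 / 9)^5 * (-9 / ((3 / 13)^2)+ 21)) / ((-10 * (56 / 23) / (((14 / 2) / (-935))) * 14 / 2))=-106375 / 1272348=-0.08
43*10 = 430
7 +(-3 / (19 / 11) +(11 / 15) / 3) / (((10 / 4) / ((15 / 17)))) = 31363 / 4845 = 6.47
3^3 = 27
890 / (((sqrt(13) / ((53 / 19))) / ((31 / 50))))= 146227 * sqrt(13) / 1235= 426.91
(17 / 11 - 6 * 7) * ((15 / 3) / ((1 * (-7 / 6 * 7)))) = 13350 / 539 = 24.77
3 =3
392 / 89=4.40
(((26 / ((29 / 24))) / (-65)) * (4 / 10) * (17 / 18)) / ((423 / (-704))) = 191488 / 920025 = 0.21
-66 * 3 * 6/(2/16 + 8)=-9504/65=-146.22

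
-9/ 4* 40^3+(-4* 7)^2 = -143216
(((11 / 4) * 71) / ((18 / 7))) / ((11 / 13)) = 6461 / 72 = 89.74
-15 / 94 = -0.16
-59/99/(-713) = 59/70587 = 0.00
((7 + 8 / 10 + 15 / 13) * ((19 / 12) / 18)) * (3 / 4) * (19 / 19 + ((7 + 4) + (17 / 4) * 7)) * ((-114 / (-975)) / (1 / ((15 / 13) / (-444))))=-5847839 / 780374400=-0.01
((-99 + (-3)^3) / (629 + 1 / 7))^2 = 21609 / 538756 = 0.04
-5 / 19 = -0.26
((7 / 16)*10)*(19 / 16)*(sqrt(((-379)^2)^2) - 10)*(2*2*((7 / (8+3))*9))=6017420745 / 352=17094945.30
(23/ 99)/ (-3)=-23/ 297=-0.08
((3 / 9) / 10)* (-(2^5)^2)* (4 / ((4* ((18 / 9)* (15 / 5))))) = -256 / 45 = -5.69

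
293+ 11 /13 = 3820 /13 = 293.85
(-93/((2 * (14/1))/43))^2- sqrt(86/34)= 15992001/784- sqrt(731)/17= 20396.37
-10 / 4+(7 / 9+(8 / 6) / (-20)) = -161 / 90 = -1.79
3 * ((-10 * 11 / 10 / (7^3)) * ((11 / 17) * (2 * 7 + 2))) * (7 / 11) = -528 / 833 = -0.63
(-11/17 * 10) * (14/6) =-15.10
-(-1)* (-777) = -777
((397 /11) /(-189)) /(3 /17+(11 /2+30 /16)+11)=-53992 /5245317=-0.01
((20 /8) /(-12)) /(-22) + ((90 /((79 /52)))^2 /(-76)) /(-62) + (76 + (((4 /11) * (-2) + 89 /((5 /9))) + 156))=392.23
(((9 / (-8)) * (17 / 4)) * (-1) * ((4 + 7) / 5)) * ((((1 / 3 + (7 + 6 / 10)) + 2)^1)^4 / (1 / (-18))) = -1843387.66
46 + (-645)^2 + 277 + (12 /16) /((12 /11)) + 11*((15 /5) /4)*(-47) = 6655375 /16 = 415960.94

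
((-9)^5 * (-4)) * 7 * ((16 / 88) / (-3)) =-1102248 / 11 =-100204.36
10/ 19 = 0.53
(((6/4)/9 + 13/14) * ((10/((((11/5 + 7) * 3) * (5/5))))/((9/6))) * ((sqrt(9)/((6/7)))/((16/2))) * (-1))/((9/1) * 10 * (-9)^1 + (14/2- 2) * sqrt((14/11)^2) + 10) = 55/377136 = 0.00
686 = 686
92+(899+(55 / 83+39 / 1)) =85545 / 83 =1030.66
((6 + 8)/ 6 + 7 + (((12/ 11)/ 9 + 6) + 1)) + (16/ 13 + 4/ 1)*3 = 4597/ 143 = 32.15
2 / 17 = 0.12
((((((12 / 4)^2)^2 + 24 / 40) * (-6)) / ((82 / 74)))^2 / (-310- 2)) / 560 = -21364614 / 19121375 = -1.12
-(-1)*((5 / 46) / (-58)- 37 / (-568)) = 0.06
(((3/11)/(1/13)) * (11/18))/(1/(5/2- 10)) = -65/4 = -16.25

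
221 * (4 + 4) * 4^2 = 28288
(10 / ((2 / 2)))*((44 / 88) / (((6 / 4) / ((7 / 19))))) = 70 / 57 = 1.23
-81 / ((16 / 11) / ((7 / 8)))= -6237 / 128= -48.73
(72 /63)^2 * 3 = 192 /49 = 3.92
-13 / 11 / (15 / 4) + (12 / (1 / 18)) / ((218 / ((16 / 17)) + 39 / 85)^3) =-18580106408155516 / 58959339474862695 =-0.32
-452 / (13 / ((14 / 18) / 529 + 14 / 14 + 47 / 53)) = -215364892 / 3280329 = -65.65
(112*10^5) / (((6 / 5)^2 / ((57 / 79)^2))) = 25270000000 / 6241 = 4049030.60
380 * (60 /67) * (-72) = -1641600 /67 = -24501.49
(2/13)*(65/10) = 1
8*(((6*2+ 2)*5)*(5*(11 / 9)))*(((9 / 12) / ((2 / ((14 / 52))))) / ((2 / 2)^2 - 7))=-13475 / 234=-57.59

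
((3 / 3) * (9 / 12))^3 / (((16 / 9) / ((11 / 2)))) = 2673 / 2048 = 1.31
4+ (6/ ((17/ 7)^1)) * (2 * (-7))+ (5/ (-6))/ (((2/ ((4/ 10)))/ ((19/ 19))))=-3137/ 102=-30.75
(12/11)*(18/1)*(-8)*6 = -10368/11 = -942.55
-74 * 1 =-74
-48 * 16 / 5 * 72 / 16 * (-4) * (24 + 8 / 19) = 6414336 / 95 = 67519.33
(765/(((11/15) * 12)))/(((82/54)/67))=6919425/1804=3835.60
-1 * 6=-6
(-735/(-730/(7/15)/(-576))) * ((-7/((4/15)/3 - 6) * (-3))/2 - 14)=29610504/6935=4269.72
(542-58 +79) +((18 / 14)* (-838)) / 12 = 6625 / 14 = 473.21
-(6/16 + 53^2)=-22475/8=-2809.38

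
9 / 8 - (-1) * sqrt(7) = 9 / 8 + sqrt(7) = 3.77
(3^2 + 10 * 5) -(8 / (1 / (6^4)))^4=-11555266180939717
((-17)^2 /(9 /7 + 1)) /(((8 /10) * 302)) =10115 /19328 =0.52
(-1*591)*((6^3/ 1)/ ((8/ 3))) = -47871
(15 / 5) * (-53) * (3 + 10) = -2067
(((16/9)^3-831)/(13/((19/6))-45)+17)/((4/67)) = 705567553/1132866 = 622.82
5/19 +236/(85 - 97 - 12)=-1091/114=-9.57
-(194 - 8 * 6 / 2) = -170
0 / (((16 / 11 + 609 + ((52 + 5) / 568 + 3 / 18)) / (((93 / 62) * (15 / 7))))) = 0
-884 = -884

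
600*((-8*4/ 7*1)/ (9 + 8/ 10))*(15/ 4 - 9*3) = 2232000/ 343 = 6507.29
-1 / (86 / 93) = -93 / 86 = -1.08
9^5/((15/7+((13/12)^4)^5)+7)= 1584657856558216709425594368/378395385940804003890871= 4187.84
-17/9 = -1.89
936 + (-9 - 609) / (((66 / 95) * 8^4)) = 42162631 / 45056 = 935.78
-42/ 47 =-0.89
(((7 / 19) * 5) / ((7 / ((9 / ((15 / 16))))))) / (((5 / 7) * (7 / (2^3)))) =384 / 95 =4.04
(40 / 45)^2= 64 / 81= 0.79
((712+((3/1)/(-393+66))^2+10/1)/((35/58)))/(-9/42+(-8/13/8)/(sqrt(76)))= -4792695065262/856917125+45275122074*sqrt(19)/856917125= -5362.65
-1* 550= -550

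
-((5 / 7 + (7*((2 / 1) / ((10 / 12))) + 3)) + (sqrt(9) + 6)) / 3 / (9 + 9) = -1033 / 1890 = -0.55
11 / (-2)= -11 / 2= -5.50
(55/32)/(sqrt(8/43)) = 55* sqrt(86)/128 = 3.98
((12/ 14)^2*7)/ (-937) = -36/ 6559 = -0.01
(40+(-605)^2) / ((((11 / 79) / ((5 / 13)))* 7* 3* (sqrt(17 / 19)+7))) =2747317825 / 392106-20656525* sqrt(323) / 392106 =6059.78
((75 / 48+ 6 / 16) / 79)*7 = 217 / 1264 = 0.17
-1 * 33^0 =-1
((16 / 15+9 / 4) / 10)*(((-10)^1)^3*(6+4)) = -3316.67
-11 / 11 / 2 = -0.50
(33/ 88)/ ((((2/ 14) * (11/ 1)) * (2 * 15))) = 0.01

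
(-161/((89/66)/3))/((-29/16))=510048/2581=197.62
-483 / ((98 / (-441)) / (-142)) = -308637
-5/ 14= -0.36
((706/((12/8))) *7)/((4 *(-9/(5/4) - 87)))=-12355/1413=-8.74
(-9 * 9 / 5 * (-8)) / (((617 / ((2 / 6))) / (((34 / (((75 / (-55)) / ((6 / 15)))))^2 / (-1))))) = -13428096 / 1928125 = -6.96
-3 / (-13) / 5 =3 / 65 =0.05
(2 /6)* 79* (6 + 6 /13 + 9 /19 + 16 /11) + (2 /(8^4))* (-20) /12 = 3688035055 /16693248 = 220.93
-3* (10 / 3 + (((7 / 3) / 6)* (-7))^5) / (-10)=-276176689 / 6298560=-43.85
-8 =-8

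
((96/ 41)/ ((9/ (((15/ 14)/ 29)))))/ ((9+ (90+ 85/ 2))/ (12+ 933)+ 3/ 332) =3585600/ 59227657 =0.06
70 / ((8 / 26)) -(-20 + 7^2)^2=-1227 / 2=-613.50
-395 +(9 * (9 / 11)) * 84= 223.55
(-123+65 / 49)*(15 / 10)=-182.51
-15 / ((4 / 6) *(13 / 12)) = -270 / 13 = -20.77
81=81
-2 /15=-0.13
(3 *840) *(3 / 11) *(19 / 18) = 7980 / 11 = 725.45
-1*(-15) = 15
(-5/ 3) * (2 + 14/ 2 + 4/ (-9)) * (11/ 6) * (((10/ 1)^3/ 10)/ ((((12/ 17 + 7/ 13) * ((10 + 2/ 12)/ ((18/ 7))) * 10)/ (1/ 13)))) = -748/ 183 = -4.09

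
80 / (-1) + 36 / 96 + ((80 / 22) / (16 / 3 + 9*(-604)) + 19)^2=281.35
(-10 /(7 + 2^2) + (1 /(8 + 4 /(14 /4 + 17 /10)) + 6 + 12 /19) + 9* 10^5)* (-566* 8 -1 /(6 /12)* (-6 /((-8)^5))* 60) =-10466014697334091 /2568192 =-4075246203.30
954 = 954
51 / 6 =17 / 2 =8.50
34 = 34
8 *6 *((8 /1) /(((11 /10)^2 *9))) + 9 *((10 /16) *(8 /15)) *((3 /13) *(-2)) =159866 /4719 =33.88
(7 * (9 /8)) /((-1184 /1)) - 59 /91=-564581 /861952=-0.66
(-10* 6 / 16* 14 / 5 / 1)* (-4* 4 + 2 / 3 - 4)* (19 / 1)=3857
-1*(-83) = 83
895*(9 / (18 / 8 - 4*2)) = -32220 / 23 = -1400.87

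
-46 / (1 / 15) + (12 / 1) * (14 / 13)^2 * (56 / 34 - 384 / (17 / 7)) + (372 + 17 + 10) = -7092363 / 2873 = -2468.63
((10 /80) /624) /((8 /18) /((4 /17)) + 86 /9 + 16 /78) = 3 /174464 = 0.00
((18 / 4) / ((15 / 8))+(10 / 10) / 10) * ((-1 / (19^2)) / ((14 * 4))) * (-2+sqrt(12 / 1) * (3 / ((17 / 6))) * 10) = 5 / 20216 -225 * sqrt(3) / 85918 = -0.00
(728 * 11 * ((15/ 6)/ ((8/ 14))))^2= 1227451225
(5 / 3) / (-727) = -5 / 2181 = -0.00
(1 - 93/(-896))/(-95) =-989/85120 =-0.01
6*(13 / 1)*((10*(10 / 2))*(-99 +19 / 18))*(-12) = 4583800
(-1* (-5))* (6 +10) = 80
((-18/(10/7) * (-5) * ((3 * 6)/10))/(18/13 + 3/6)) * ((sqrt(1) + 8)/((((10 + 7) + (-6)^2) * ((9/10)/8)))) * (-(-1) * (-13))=-438048/371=-1180.72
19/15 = 1.27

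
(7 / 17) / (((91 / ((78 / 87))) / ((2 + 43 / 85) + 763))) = 130136 / 41905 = 3.11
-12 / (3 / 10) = -40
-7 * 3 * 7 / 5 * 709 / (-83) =104223 / 415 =251.14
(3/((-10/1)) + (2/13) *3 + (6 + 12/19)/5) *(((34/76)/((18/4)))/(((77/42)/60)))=249900/51623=4.84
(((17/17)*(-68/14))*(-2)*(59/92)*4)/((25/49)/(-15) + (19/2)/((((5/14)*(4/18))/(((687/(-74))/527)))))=-32856594960/2825175859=-11.63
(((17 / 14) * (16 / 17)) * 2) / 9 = 16 / 63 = 0.25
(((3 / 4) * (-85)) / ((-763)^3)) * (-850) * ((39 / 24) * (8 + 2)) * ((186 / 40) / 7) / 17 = -0.00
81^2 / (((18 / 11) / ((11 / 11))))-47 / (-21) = 168493 / 42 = 4011.74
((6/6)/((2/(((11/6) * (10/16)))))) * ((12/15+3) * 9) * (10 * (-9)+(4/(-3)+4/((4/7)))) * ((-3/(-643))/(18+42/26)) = -687401/1748960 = -0.39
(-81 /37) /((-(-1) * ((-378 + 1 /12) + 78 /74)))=0.01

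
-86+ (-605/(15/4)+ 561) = 313.67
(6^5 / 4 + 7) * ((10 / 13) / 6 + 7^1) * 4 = 2169512 / 39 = 55628.51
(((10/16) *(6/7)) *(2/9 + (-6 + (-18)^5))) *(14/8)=-21257705/12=-1771475.42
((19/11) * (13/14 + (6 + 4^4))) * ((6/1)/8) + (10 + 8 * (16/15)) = 3318503/9240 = 359.15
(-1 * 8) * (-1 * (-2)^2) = 32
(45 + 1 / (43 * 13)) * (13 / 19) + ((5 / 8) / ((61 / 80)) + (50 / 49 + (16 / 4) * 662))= 344533432 / 128527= 2680.63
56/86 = 28/43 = 0.65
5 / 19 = 0.26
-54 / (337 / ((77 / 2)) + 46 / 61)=-126819 / 22328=-5.68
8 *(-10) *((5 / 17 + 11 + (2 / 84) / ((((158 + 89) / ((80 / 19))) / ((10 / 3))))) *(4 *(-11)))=199842114560 / 5026203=39760.06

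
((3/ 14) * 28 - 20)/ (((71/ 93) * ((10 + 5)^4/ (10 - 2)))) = -3472/ 1198125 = -0.00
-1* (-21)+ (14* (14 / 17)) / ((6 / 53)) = 6265 / 51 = 122.84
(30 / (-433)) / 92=-15 / 19918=-0.00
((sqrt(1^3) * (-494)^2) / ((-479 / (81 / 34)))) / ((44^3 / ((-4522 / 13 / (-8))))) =-50557689 / 81606272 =-0.62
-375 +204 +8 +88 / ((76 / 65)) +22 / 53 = -87933 / 1007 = -87.32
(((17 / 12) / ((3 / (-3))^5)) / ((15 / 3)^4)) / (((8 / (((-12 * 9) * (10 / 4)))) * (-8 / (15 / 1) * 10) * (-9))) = 51 / 32000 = 0.00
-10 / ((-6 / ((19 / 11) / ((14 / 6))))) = 95 / 77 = 1.23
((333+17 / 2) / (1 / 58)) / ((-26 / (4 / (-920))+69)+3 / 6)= 39614 / 12099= 3.27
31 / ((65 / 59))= 1829 / 65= 28.14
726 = 726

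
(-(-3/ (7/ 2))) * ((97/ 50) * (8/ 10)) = 1164/ 875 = 1.33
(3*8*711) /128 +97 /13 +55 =40721 /208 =195.77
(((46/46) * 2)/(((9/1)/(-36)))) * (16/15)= -128/15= -8.53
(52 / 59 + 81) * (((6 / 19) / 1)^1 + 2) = 212564 / 1121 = 189.62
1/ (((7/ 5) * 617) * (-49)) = -5/ 211631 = -0.00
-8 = -8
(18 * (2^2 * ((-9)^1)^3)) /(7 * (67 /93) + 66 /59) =-288001656 /33809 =-8518.49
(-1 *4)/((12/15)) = -5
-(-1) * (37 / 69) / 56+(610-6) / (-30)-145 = -1063397 / 6440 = -165.12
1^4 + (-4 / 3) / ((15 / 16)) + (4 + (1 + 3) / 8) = 367 / 90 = 4.08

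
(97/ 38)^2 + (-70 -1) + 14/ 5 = -445359/ 7220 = -61.68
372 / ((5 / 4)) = 1488 / 5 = 297.60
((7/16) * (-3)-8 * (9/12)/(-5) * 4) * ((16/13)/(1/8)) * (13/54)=124/15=8.27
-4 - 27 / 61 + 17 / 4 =-47 / 244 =-0.19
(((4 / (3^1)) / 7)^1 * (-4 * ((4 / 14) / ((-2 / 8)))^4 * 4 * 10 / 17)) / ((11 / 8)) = -20971520 / 9428727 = -2.22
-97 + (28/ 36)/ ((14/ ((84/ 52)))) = -7559/ 78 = -96.91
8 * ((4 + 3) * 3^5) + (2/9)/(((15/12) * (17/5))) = 2082032/153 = 13608.05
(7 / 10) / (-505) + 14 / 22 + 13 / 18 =339266 / 249975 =1.36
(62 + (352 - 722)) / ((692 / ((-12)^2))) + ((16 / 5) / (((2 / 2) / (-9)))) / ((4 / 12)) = -130176 / 865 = -150.49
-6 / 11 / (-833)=6 / 9163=0.00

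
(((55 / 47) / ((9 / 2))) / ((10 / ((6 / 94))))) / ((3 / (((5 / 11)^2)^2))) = 625 / 26461611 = 0.00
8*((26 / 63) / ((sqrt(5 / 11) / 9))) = 208*sqrt(55) / 35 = 44.07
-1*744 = -744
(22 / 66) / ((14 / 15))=5 / 14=0.36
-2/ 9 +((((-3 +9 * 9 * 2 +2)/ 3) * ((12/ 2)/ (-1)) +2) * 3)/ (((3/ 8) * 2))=-11522/ 9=-1280.22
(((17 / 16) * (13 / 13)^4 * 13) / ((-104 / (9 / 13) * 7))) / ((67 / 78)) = -459 / 30016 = -0.02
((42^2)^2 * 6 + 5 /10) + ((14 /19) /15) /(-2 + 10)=21284001217 /1140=18670176.51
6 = 6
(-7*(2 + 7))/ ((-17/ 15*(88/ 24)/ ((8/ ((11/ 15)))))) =340200/ 2057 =165.39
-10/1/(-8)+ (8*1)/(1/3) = 101/4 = 25.25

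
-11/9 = -1.22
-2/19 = -0.11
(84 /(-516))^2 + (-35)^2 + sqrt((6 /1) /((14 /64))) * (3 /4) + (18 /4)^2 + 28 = 6 * sqrt(21) /7 + 9417153 /7396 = 1277.20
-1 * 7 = -7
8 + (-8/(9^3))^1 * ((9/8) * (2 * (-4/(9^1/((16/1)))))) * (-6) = 1688/243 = 6.95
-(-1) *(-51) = -51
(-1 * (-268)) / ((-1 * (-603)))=4 / 9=0.44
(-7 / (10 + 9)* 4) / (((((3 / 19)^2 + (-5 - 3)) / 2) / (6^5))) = 8273664 / 2879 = 2873.80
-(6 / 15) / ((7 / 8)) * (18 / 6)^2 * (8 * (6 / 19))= -6912 / 665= -10.39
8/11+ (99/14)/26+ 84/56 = 10007/4004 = 2.50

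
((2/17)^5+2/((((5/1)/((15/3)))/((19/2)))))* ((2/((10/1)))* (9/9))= 5395463/1419857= 3.80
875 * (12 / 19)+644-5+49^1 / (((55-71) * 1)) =361325 / 304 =1188.57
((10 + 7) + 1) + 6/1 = 24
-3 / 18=-1 / 6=-0.17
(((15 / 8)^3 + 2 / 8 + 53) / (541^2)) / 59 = 30639 / 8841307648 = 0.00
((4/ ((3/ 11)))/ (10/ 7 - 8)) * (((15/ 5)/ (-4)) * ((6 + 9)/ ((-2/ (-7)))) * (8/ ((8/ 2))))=8085/ 46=175.76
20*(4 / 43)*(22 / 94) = 880 / 2021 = 0.44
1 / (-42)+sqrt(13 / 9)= -1 / 42+sqrt(13) / 3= 1.18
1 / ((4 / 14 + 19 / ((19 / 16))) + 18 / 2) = 7 / 177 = 0.04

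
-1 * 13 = -13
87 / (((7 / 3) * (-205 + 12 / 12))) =-87 / 476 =-0.18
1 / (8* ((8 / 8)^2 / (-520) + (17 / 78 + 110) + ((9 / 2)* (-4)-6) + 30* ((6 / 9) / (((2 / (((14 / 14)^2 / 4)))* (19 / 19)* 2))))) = 195 / 136447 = 0.00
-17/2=-8.50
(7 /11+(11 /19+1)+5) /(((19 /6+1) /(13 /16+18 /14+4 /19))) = 5556603 /1389850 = 4.00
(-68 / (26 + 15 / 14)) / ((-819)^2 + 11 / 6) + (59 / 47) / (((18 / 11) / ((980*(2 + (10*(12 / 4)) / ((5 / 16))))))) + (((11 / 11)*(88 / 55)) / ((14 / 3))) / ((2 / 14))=237689750432256728 / 3226040554545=73678.48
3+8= 11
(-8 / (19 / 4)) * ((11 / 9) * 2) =-704 / 171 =-4.12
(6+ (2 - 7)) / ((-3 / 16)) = -16 / 3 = -5.33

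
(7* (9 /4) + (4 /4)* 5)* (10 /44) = 415 /88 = 4.72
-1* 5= -5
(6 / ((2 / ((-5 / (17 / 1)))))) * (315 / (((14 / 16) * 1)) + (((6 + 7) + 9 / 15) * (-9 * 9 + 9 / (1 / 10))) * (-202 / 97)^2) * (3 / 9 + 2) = -293357736 / 159953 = -1834.02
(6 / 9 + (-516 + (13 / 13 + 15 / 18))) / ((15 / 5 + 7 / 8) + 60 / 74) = -151996 / 1387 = -109.59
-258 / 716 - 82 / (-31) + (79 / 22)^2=40767703 / 2685716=15.18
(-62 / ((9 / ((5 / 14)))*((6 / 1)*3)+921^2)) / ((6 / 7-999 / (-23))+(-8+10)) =-49910 / 31626604269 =-0.00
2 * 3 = 6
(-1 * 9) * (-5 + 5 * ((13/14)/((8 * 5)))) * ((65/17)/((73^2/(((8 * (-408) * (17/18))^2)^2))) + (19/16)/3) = 244772728259389530259/85946112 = 2847979071576.73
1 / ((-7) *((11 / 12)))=-12 / 77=-0.16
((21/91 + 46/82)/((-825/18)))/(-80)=633/2931500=0.00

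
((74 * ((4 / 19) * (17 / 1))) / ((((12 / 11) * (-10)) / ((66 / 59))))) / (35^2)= -152218 / 6866125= -0.02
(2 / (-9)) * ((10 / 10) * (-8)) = 16 / 9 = 1.78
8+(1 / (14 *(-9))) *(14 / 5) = 359 / 45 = 7.98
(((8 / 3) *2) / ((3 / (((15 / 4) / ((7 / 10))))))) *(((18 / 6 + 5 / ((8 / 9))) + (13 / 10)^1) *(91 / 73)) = 25805 / 219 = 117.83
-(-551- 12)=563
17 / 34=1 / 2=0.50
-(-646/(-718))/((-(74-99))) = -323/8975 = -0.04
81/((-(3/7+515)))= -567/3608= -0.16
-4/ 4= -1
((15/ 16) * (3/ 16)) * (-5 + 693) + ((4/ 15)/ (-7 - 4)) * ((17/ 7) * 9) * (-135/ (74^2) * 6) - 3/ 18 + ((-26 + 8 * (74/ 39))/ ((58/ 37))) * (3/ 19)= 4340498658163/ 36243519312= 119.76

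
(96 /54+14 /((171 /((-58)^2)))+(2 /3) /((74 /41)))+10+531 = 1726348 /2109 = 818.56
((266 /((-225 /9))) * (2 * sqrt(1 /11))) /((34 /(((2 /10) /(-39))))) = 266 * sqrt(11) /911625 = 0.00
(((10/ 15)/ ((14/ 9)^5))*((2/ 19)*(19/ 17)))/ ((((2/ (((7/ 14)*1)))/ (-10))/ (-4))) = 98415/ 1142876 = 0.09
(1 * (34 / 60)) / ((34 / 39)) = 13 / 20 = 0.65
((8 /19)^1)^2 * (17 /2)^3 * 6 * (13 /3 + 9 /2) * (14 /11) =7344.14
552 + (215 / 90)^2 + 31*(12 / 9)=599.04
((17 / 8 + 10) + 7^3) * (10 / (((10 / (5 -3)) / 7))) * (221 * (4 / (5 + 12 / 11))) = 48345297 / 67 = 721571.60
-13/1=-13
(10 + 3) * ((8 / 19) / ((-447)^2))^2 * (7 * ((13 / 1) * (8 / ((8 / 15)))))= 378560 / 4804144256547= 0.00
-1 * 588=-588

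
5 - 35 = -30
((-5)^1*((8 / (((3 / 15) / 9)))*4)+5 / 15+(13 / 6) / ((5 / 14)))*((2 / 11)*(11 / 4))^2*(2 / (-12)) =299.73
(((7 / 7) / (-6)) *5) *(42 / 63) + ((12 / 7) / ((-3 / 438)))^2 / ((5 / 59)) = 1629905399 / 2205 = 739186.12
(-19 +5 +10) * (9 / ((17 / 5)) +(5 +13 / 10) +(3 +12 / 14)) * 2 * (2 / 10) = -60948 / 2975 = -20.49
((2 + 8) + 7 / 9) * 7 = 679 / 9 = 75.44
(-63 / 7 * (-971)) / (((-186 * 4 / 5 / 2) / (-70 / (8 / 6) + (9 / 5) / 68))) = 51970833 / 8432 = 6163.52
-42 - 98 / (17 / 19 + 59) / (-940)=-22463189 / 534860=-42.00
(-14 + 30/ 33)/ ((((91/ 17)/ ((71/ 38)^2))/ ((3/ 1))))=-9255276/ 361361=-25.61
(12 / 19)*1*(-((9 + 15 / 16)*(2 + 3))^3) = -1507379625 / 19456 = -77476.34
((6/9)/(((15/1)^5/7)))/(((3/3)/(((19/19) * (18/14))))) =0.00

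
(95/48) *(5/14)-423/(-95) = 329381/63840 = 5.16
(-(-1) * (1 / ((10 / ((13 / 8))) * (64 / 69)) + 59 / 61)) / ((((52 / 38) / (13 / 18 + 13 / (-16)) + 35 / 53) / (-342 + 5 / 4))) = 489718511177 / 18238238720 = 26.85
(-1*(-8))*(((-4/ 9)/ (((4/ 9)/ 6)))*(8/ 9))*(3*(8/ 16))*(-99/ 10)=3168/ 5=633.60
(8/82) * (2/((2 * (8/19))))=19/82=0.23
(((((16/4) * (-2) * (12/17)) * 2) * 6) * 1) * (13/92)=-3744/391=-9.58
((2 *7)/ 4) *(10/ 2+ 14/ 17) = 693/ 34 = 20.38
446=446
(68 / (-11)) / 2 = -34 / 11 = -3.09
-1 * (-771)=771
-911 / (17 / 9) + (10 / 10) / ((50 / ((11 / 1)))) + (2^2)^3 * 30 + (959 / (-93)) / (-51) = 341052073 / 237150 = 1438.13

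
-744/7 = -106.29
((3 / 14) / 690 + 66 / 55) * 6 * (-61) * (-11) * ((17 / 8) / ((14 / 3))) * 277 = 21982304223 / 36064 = 609535.94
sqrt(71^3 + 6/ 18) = sqrt(3221202)/ 3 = 598.26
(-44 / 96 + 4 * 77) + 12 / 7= 51955 / 168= 309.26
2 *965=1930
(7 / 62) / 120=7 / 7440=0.00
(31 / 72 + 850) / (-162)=-61231 / 11664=-5.25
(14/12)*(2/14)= 1/6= 0.17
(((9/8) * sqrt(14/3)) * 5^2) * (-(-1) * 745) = 55875 * sqrt(42)/8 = 45263.92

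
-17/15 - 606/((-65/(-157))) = -1464.86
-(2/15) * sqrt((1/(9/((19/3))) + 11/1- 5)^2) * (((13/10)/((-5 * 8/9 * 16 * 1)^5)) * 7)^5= 10010672498918512413105541292609199/3568119231764899702645714923623737840956866560000000000000000000000000000000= 0.00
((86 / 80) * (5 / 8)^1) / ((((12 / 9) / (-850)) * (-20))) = 10965 / 512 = 21.42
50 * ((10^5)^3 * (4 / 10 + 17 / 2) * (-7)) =-3115000000000000000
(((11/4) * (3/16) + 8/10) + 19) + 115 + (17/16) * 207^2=14611961/320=45662.38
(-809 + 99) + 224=-486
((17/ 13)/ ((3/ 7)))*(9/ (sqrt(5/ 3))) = 357*sqrt(15)/ 65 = 21.27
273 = 273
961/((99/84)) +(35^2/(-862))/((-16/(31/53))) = 19670355383/24122208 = 815.45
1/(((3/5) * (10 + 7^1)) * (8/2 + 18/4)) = 10/867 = 0.01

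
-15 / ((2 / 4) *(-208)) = 15 / 104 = 0.14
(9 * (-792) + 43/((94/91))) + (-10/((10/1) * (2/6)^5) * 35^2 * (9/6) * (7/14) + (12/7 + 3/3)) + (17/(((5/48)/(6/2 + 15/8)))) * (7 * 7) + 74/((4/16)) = -1257171563/6580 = -191059.51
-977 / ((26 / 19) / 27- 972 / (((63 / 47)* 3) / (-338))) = -3508407 / 293382830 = -0.01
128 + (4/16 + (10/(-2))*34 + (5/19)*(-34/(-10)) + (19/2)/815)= -2529853/61940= -40.84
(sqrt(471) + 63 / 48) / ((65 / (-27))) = -27 * sqrt(471) / 65 - 567 / 1040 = -9.56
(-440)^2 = 193600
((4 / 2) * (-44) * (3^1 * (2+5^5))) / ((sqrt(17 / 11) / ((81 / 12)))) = -5572314 * sqrt(187) / 17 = -4482367.52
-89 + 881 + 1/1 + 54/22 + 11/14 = 122621/154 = 796.24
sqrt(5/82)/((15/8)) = 4 * sqrt(410)/615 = 0.13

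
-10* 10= -100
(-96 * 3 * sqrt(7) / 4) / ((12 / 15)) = -90 * sqrt(7) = -238.12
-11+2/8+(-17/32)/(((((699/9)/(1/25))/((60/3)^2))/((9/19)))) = -191279/17708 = -10.80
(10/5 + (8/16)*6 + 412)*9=3753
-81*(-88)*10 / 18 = 3960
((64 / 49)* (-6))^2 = 61.41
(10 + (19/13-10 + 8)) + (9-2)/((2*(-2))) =7.71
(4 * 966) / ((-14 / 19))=-5244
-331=-331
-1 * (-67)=67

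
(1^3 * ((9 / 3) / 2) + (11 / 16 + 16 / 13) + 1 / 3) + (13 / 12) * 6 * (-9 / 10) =-6547 / 3120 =-2.10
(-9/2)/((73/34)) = -153/73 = -2.10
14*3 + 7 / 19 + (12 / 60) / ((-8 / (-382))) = 51.92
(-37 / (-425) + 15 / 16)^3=338171833063 / 314432000000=1.08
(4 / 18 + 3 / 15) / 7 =19 / 315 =0.06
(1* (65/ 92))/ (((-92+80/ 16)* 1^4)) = -65/ 8004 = -0.01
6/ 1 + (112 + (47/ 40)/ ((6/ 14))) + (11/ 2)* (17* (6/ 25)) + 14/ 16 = 43217/ 300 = 144.06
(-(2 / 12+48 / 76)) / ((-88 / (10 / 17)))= 0.01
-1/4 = -0.25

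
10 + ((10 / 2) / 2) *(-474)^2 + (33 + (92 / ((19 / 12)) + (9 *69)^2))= 18001210 / 19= 947432.11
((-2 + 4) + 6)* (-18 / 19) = -144 / 19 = -7.58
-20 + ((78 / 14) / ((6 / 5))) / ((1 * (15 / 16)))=-316 / 21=-15.05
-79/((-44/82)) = 3239/22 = 147.23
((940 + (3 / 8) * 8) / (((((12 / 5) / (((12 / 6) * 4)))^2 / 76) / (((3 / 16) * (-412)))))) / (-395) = 36909020 / 237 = 155734.26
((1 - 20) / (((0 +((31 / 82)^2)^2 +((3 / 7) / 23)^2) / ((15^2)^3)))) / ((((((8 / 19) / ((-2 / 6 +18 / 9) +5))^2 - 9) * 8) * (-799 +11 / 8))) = -376798569369584250000 / 2076147989067811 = -181489.26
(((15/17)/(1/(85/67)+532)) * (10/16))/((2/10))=1875/362296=0.01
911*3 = 2733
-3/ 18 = -1/ 6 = -0.17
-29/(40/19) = -551/40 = -13.78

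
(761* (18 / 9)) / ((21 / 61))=4421.05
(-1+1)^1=0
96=96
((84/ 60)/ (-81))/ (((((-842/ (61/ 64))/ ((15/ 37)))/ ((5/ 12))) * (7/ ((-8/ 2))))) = -305/ 161502336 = -0.00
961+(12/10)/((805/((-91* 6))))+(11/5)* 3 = 555902/575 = 966.79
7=7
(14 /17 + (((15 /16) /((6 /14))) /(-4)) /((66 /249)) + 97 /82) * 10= -278485 /490688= -0.57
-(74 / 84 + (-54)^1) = 2231 / 42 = 53.12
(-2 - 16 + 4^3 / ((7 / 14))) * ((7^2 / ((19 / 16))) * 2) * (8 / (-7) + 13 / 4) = 363440 / 19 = 19128.42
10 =10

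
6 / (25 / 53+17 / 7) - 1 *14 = -11.93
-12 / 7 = -1.71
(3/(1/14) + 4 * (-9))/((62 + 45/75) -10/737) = 7370/76877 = 0.10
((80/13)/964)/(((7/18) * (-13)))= -360/285103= -0.00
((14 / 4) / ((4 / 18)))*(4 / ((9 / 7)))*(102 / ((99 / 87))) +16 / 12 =144986 / 33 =4393.52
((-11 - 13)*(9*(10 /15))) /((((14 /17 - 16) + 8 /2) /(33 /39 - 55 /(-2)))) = 451044 /1235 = 365.22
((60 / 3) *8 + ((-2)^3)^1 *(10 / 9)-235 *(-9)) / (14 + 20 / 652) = 3324385 / 20583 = 161.51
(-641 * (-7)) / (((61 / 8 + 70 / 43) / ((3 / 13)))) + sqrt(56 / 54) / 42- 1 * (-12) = sqrt(21) / 189 + 1709044 / 13793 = 123.93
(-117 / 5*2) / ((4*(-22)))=117 / 220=0.53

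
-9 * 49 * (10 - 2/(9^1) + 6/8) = -18571/4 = -4642.75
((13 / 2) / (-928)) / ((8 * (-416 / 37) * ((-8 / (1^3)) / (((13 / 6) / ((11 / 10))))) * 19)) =-2405 / 2383282176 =-0.00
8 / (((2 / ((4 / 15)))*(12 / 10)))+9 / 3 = 3.89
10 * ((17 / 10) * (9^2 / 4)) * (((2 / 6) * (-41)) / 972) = -697 / 144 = -4.84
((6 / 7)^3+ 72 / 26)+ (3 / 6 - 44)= -357621 / 8918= -40.10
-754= -754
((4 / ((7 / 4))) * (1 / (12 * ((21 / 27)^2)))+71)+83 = 52930 / 343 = 154.31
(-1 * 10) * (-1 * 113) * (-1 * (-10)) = 11300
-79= -79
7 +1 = 8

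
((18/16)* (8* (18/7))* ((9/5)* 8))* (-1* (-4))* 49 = 326592/5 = 65318.40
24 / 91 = 0.26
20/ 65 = 4/ 13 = 0.31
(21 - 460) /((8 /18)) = -3951 /4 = -987.75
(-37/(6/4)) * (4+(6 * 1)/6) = -370/3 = -123.33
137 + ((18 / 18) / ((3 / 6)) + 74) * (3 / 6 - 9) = -509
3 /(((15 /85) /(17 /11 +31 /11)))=816 /11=74.18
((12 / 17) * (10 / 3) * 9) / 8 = 2.65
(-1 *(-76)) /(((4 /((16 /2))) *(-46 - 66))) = -19 /14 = -1.36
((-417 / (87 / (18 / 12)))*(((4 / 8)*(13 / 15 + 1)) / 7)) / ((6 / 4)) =-278 / 435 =-0.64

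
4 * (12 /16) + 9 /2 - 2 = 11 /2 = 5.50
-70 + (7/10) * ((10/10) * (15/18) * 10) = -385/6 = -64.17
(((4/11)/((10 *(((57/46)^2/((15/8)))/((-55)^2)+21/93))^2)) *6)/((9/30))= 4474276306637500/3144407980150441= 1.42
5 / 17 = 0.29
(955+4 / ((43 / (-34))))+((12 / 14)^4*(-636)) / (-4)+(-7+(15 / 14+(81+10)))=231828621 / 206486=1122.73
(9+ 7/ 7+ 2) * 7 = 84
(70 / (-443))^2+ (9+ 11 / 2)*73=1058.52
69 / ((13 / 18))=1242 / 13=95.54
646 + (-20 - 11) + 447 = 1062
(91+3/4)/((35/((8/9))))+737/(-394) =57041/124110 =0.46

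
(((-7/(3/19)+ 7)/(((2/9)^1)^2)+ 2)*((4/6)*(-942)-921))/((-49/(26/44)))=-7591649/539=-14084.69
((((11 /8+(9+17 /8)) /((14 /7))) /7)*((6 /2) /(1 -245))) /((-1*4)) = 75 /27328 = 0.00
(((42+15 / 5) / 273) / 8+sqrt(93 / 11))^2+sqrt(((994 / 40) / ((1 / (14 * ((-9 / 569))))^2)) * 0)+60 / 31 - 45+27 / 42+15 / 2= -4783180299 / 180724544+15 * sqrt(1023) / 4004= -26.35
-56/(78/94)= -2632/39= -67.49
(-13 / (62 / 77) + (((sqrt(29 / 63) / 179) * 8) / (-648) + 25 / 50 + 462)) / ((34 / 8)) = 55348 / 527 - 4 * sqrt(203) / 5176143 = 105.02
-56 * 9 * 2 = -1008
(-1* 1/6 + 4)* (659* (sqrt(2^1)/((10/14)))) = 106099* sqrt(2)/30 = 5001.55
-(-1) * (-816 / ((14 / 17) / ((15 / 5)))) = -20808 / 7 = -2972.57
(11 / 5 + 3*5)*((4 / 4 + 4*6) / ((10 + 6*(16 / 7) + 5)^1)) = 3010 / 201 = 14.98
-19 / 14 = -1.36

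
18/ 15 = 1.20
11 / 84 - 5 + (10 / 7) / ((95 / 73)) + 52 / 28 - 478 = -765943 / 1596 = -479.91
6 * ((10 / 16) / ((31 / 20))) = 75 / 31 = 2.42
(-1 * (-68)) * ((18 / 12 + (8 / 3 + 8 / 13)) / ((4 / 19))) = 120479 / 78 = 1544.60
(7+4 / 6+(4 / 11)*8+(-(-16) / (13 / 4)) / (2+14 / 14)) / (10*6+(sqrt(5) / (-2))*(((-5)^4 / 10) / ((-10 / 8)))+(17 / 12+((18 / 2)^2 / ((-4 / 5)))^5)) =-175432674625591729152 / 152801906886568495560106131887 -412169011200*sqrt(5) / 152801906886568495560106131887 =-0.00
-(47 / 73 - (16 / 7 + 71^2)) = 2576790 / 511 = 5042.64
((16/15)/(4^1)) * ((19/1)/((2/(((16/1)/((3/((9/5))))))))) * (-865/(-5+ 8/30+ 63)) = -8304/23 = -361.04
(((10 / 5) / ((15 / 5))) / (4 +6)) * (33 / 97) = 11 / 485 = 0.02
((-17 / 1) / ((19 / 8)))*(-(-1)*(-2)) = 272 / 19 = 14.32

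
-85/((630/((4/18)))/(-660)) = 3740/189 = 19.79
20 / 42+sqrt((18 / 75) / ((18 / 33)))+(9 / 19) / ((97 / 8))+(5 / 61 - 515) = -1214444768 / 2360883+sqrt(11) / 5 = -513.74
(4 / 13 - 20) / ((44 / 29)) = -12.98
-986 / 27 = -36.52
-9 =-9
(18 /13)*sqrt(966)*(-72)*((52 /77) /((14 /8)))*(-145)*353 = 1061372160*sqrt(966) /539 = 61202264.27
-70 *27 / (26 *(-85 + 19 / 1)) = 315 / 286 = 1.10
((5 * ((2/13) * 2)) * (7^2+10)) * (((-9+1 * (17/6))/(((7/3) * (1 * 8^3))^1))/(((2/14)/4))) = -10915/832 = -13.12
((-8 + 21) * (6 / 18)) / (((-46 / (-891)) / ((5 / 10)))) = 3861 / 92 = 41.97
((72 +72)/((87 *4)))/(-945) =-4/9135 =-0.00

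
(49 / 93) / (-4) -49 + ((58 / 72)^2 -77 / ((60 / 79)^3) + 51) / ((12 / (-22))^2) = -337199070259 / 723168000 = -466.28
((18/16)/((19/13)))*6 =351/76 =4.62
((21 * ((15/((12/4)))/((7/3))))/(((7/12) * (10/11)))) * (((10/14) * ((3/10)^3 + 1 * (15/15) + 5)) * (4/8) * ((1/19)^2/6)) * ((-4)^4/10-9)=1010691/722000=1.40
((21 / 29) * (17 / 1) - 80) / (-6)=1963 / 174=11.28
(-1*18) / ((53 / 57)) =-1026 / 53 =-19.36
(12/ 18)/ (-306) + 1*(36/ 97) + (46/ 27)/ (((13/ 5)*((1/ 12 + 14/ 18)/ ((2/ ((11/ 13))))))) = 32909047/ 15182343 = 2.17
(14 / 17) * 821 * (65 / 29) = 747110 / 493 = 1515.44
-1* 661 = -661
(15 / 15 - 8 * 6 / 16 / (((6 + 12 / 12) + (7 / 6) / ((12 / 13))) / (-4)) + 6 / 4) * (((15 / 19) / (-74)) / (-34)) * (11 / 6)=51733 / 22754704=0.00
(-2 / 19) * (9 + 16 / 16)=-20 / 19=-1.05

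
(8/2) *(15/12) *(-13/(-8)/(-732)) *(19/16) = -1235/93696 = -0.01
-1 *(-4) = 4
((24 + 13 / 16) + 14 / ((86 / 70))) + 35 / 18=236239 / 6192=38.15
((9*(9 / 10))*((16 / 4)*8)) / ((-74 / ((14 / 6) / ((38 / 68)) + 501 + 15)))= -1280880 / 703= -1822.02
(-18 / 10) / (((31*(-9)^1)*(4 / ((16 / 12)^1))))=1 / 465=0.00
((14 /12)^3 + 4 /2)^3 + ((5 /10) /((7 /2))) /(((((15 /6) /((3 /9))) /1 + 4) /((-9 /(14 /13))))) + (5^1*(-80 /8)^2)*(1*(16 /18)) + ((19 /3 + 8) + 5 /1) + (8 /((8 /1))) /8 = 5792227006529 /11357563392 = 509.99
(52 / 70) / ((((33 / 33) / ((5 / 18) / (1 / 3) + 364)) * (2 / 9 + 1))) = 221.74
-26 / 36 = -13 / 18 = -0.72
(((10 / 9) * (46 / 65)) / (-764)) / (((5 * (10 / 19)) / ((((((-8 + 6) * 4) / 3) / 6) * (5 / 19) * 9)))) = 0.00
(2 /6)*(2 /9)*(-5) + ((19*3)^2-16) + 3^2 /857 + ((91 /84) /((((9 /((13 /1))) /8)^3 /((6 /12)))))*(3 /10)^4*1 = 15615981536 /4820625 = 3239.41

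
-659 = -659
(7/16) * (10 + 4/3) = 119/24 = 4.96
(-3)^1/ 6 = -1/ 2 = -0.50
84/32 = 21/8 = 2.62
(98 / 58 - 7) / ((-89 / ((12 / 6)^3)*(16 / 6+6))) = 1848 / 33553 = 0.06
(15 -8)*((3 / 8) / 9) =7 / 24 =0.29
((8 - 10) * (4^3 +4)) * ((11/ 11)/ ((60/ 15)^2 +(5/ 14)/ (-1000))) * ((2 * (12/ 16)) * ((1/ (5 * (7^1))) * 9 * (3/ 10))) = -14688/ 14933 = -0.98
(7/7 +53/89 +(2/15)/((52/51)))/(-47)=-19973/543790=-0.04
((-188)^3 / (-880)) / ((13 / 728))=23256352 / 55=422842.76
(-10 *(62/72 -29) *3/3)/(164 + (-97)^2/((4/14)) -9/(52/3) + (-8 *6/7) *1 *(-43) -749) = 184366/21386277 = 0.01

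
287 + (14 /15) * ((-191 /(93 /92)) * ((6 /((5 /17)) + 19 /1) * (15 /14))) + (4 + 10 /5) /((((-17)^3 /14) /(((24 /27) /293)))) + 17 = -1593212105212 /223123895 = -7140.48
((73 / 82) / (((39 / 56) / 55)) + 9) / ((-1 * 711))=-126811 / 1136889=-0.11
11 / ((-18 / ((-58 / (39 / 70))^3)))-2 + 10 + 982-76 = 368566746094 / 533871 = 690366.67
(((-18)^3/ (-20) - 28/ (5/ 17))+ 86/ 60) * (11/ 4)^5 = 191167537/ 6144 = 31114.51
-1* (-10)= 10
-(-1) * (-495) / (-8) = 495 / 8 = 61.88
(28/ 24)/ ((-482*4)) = -7/ 11568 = -0.00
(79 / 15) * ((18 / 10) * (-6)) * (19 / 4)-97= -18359 / 50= -367.18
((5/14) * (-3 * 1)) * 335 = -5025/14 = -358.93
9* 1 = 9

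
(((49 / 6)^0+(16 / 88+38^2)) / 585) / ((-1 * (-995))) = 5299 / 2134275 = 0.00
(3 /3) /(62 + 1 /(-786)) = 786 /48731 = 0.02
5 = 5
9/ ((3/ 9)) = 27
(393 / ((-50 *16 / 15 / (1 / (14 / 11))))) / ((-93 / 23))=99429 / 69440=1.43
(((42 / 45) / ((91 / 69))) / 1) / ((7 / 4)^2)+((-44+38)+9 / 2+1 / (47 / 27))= -207911 / 299390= -0.69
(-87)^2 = 7569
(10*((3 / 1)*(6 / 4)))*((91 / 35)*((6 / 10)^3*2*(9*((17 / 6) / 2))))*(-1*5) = -161109 / 50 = -3222.18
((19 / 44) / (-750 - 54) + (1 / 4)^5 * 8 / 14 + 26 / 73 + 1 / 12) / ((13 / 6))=127123819 / 626674048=0.20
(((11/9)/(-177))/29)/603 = -11/27856791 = -0.00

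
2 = 2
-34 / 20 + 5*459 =22933 / 10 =2293.30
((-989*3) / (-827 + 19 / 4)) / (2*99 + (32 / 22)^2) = 2838 / 157391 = 0.02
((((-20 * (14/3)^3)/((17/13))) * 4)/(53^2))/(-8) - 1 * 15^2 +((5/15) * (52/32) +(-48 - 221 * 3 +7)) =-9573867131/10314648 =-928.18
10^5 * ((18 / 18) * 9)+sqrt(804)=2 * sqrt(201)+900000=900028.35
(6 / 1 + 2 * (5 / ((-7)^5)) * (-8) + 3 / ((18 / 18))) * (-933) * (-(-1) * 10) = -1412030190 / 16807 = -84014.41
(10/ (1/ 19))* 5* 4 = 3800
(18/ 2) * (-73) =-657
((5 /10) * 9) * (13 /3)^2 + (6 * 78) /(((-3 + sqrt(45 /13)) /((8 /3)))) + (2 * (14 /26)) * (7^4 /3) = 21091 /78 - 52 * sqrt(65) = -148.84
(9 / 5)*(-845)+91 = -1430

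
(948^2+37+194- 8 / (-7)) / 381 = 6292553 / 2667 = 2359.41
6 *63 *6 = 2268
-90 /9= -10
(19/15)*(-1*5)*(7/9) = -133/27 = -4.93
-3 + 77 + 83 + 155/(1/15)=2482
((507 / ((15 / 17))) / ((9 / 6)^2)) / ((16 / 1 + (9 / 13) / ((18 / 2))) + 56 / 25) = 746980 / 53577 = 13.94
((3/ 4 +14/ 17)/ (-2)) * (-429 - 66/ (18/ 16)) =156541/ 408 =383.68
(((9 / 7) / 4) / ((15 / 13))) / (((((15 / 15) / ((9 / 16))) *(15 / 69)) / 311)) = 2510703 / 11200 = 224.17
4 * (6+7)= 52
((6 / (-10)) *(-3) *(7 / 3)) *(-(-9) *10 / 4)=189 / 2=94.50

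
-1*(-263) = 263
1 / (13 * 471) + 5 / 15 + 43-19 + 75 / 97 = 14911643 / 593931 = 25.11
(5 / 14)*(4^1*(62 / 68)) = 155 / 119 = 1.30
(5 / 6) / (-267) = -5 / 1602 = -0.00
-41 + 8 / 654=-13403 / 327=-40.99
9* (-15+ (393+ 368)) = 6714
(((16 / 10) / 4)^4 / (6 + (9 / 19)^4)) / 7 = 2085136 / 3449630625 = 0.00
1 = 1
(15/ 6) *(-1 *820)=-2050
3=3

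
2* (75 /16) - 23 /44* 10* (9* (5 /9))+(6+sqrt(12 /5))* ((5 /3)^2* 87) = 290* sqrt(15) /3+126125 /88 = 1807.63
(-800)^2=640000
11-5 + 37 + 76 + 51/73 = 119.70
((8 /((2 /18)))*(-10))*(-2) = 1440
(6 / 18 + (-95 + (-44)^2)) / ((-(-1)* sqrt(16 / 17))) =1381* sqrt(17) / 3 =1898.00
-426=-426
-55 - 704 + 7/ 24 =-18209/ 24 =-758.71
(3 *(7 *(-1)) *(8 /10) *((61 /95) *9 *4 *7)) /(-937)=1291248 /445075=2.90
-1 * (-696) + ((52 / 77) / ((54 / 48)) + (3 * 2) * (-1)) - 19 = 671.60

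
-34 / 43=-0.79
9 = 9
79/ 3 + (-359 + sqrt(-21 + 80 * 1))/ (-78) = 2413/ 78 - sqrt(59)/ 78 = 30.84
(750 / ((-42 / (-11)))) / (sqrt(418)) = 125* sqrt(418) / 266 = 9.61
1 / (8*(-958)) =-1 / 7664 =-0.00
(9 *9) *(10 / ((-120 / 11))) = -297 / 4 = -74.25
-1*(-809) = 809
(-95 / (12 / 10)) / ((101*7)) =-475 / 4242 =-0.11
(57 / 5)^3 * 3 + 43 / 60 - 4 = 6662023 / 1500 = 4441.35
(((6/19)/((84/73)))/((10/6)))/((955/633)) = 138627/1270150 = 0.11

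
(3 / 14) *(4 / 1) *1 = 6 / 7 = 0.86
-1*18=-18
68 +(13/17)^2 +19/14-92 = -89247/4046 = -22.06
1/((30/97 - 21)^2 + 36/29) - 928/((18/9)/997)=-54195519221299/117152145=-462608.00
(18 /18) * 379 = 379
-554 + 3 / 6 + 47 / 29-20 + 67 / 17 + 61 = -499841 / 986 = -506.94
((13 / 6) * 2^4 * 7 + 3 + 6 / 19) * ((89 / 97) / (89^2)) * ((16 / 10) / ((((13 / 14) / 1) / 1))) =1570352 / 31985265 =0.05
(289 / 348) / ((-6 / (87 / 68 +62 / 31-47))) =6.05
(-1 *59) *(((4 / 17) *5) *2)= -2360 / 17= -138.82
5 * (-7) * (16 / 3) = -560 / 3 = -186.67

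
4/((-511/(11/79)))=-44/40369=-0.00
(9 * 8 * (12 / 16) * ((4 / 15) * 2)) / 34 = 72 / 85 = 0.85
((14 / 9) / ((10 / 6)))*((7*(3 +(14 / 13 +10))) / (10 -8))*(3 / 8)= 8967 / 520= 17.24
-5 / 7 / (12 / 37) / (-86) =185 / 7224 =0.03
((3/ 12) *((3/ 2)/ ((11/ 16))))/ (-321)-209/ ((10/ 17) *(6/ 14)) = -29273227/ 35310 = -829.04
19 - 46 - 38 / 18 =-262 / 9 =-29.11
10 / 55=2 / 11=0.18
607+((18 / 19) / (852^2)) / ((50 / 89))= 23255141289 / 38311600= 607.00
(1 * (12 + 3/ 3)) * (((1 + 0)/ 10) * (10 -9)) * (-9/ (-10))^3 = 9477/ 10000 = 0.95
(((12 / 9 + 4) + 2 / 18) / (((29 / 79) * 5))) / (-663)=-0.00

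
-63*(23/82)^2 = -33327/6724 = -4.96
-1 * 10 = -10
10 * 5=50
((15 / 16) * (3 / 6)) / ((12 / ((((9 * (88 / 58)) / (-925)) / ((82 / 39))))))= -3861 / 14077760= -0.00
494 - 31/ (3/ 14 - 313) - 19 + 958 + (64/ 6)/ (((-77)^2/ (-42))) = 5315102971/ 3709013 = 1433.02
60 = 60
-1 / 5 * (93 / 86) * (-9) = 837 / 430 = 1.95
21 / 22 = 0.95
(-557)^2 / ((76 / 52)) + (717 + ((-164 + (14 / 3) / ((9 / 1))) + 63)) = 212892.15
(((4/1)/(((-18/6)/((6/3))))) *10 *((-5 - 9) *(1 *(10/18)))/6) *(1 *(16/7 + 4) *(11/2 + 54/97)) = 10340000/7857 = 1316.02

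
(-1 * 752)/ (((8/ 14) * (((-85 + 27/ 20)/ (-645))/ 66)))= -160063200/ 239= -669720.50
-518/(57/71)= -36778/57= -645.23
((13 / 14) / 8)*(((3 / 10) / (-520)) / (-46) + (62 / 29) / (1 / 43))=91101041 / 8537600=10.67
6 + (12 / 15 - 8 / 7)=198 / 35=5.66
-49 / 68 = -0.72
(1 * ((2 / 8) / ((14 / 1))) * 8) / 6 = 1 / 42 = 0.02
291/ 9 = 97/ 3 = 32.33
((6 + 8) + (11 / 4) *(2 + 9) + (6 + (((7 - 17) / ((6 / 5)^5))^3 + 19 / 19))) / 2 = -802574708185 / 117546246144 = -6.83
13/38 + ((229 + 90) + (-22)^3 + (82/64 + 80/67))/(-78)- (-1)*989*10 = 10615437813/1059136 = 10022.73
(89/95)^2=7921/9025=0.88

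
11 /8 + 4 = 5.38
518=518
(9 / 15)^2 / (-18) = -1 / 50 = -0.02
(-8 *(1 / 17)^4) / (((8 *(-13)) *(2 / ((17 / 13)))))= 1 / 1660594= 0.00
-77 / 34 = -2.26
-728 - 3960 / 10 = -1124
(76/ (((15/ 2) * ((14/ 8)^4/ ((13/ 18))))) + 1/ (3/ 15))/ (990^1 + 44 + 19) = 1873603/ 341314155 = 0.01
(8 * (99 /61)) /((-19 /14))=-11088 /1159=-9.57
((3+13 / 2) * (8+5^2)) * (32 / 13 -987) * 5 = -40124865 / 26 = -1543264.04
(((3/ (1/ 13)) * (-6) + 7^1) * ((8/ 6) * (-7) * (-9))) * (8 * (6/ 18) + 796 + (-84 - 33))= -12998020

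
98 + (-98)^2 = 9702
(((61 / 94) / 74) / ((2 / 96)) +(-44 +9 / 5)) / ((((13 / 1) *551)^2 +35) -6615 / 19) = -6902111 / 8476380406395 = -0.00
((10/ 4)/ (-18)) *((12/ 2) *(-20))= 50/ 3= 16.67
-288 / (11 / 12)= -3456 / 11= -314.18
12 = 12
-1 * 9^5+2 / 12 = -354293 / 6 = -59048.83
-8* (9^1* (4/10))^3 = -46656/125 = -373.25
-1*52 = -52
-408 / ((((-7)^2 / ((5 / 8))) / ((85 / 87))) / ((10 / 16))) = -36125 / 11368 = -3.18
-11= -11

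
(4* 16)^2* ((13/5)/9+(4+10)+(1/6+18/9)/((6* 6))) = 7934464/135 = 58773.81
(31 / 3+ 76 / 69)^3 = 1495.15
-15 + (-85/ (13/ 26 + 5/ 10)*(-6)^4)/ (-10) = 11001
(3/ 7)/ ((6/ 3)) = 3/ 14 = 0.21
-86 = -86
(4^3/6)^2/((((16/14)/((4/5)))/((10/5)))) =7168/45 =159.29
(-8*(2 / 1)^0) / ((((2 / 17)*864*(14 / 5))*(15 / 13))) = -0.02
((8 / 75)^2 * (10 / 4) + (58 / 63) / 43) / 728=8441 / 123259500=0.00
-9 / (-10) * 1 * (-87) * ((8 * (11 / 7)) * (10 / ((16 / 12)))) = -51678 / 7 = -7382.57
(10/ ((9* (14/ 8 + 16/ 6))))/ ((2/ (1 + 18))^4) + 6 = 653513/ 318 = 2055.07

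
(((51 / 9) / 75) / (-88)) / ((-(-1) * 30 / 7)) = -119 / 594000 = -0.00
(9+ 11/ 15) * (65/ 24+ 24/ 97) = 502313/ 17460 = 28.77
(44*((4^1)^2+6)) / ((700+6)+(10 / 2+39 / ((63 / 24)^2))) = 142296 / 105349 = 1.35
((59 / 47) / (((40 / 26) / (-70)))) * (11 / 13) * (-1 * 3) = 13629 / 94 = 144.99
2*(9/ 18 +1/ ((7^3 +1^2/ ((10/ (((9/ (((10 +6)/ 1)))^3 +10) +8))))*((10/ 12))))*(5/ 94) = 71110205/ 1327631278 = 0.05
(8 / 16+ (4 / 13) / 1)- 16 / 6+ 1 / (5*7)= -4997 / 2730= -1.83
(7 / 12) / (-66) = -7 / 792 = -0.01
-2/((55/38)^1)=-76/55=-1.38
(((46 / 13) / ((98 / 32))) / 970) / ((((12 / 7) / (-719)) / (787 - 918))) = 8665388 / 132405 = 65.45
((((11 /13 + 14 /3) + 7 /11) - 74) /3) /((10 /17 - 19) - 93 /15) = 618545 /673101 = 0.92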